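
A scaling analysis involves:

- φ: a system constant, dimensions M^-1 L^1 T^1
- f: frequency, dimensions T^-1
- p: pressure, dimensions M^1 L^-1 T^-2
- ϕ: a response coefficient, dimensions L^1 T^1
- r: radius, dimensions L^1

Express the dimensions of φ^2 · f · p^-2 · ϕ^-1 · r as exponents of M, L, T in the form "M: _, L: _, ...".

M: -4, L: 4, T: 4

Collect each base-dimension exponent across the product:
  M: 2·(-1) + (0) − 2·(1) − (0) + (0) = -4
  L: 2·(1) + (0) − 2·(-1) − (1) + (1) = 4
  T: 2·(1) + (-1) − 2·(-2) − (1) + (0) = 4
So the dimensions are [M⁻⁴ L⁴ T⁴].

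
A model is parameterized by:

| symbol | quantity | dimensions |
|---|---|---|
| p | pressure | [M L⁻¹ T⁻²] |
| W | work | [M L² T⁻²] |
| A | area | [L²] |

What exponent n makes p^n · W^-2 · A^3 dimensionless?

Balance the M exponent: (1)·n from p, plus −2·(1) + 3·(0) = -2 from the rest, must sum to zero.
n − 2 = 0, so n = 2.

2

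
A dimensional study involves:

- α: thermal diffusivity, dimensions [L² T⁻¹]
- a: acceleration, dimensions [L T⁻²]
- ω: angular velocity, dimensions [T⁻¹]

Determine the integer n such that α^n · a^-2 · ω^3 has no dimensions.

1

Balance the L exponent: (2)·n from α, plus −2·(1) + 3·(0) = -2 from the rest, must sum to zero.
2n − 2 = 0, so n = 1.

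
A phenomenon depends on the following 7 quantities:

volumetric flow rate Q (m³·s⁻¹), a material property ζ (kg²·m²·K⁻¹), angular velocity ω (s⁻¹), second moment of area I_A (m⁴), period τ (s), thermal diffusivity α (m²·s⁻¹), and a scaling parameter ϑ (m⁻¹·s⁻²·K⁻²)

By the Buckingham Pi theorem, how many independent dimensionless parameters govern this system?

3

There are 7 variables and 4 base dimensions (M, L, T, Θ).
The dimension matrix has rank 4.
Independent dimensionless groups: 7 − 4 = 3.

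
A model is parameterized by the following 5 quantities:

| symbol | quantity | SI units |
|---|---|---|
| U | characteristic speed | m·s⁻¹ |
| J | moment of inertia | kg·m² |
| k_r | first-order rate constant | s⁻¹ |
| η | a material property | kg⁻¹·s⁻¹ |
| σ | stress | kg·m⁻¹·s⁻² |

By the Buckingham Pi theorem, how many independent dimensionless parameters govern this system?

2

There are 5 variables and 3 base dimensions (M, L, T).
The dimension matrix has rank 3.
Independent dimensionless groups: 5 − 3 = 2.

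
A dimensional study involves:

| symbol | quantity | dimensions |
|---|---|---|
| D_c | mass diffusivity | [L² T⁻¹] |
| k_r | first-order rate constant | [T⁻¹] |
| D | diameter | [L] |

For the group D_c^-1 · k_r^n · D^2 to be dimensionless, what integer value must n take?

Balance the T exponent: (-1)·n from k_r, plus −(-1) + 2·(0) = 1 from the rest, must sum to zero.
−n + 1 = 0, so n = 1.

1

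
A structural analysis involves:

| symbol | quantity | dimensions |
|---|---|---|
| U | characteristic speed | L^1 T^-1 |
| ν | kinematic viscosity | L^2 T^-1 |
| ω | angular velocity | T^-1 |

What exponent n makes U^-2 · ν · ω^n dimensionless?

1

Balance the T exponent: (-1)·n from ω, plus −2·(-1) + (-1) = 1 from the rest, must sum to zero.
−n + 1 = 0, so n = 1.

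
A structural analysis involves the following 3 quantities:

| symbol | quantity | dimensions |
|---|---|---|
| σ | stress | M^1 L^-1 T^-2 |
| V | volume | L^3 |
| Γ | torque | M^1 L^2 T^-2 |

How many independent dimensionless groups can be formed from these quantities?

1

There are 3 variables and 3 base dimensions (M, L, T).
The dimension matrix has rank 2 (less than 3: the dimension vectors are linearly dependent).
Independent dimensionless groups: 3 − 2 = 1.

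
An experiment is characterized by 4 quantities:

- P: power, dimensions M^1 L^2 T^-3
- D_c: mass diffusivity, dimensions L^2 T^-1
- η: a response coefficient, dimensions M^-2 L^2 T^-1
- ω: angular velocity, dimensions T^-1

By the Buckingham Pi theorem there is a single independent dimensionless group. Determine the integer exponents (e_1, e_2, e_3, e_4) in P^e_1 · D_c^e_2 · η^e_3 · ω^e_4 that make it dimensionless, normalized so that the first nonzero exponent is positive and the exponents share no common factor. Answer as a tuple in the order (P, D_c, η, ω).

(2, -3, 1, -4)

M: e_1·(1) + e_2·(0) + e_3·(-2) + e_4·(0) = 0
L: e_1·(2) + e_2·(2) + e_3·(2) + e_4·(0) = 0
T: e_1·(-3) + e_2·(-1) + e_3·(-1) + e_4·(-1) = 0
Solving this homogeneous linear system for the smallest-integer solution (first nonzero entry positive) gives (2, -3, 1, -4).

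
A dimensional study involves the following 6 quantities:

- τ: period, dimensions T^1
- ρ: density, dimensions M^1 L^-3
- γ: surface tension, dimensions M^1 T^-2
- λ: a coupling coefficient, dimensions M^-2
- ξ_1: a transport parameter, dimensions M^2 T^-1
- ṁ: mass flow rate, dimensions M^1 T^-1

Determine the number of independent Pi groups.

3

There are 6 variables and 3 base dimensions (M, L, T).
The dimension matrix has rank 3.
Independent dimensionless groups: 6 − 3 = 3.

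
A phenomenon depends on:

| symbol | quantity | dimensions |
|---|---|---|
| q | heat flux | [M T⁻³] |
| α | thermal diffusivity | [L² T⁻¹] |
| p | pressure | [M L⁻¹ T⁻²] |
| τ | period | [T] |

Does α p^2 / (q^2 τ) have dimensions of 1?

yes

Sum the exponent of each base dimension across the product:
  M: −2·[q]_M + [α]_M + 2·[p]_M − [τ]_M = −2·(1) + (0) + 2·(1) − (0) = 0
  L: −2·[q]_L + [α]_L + 2·[p]_L − [τ]_L = −2·(0) + (2) + 2·(-1) − (0) = 0
  T: −2·[q]_T + [α]_T + 2·[p]_T − [τ]_T = −2·(-3) + (-1) + 2·(-2) − (1) = 0
All base exponents vanish — dimensionless.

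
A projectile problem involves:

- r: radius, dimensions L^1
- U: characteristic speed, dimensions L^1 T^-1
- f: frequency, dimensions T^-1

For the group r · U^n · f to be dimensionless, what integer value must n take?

Balance the L exponent: (1)·n from U, plus (1) + (0) = 1 from the rest, must sum to zero.
n + 1 = 0, so n = -1.

-1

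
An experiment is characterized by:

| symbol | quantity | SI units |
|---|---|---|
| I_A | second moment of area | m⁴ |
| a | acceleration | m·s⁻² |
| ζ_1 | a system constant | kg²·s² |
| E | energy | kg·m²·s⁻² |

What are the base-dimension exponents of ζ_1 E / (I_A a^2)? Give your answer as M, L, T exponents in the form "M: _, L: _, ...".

M: 3, L: -4, T: 4

Collect each base-dimension exponent across the product:
  M: −(0) − 2·(0) + (2) + (1) = 3
  L: −(4) − 2·(1) + (0) + (2) = -4
  T: −(0) − 2·(-2) + (2) + (-2) = 4
So the dimensions are [M³ L⁻⁴ T⁴].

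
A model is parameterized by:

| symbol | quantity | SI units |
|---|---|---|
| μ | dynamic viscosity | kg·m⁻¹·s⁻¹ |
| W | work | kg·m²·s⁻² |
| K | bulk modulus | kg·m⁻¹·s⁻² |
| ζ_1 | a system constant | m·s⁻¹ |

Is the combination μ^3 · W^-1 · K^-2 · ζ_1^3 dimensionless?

Sum the exponent of each base dimension across the product:
  M: 3·[μ]_M − [W]_M − 2·[K]_M + 3·[ζ_1]_M = 3·(1) − (1) − 2·(1) + 3·(0) = 0
  L: 3·[μ]_L − [W]_L − 2·[K]_L + 3·[ζ_1]_L = 3·(-1) − (2) − 2·(-1) + 3·(1) = 0
  T: 3·[μ]_T − [W]_T − 2·[K]_T + 3·[ζ_1]_T = 3·(-1) − (-2) − 2·(-2) + 3·(-1) = 0
  Θ: 3·[μ]_Θ − [W]_Θ − 2·[K]_Θ + 3·[ζ_1]_Θ = 3·(0) − (0) − 2·(0) + 3·(0) = 0
All base exponents vanish — dimensionless.

yes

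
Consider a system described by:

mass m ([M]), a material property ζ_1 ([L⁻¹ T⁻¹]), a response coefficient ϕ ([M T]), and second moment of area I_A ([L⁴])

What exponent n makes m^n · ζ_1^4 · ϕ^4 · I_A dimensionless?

-4

Balance the M exponent: (1)·n from m, plus 4·(0) + 4·(1) + (0) = 4 from the rest, must sum to zero.
n + 4 = 0, so n = -4.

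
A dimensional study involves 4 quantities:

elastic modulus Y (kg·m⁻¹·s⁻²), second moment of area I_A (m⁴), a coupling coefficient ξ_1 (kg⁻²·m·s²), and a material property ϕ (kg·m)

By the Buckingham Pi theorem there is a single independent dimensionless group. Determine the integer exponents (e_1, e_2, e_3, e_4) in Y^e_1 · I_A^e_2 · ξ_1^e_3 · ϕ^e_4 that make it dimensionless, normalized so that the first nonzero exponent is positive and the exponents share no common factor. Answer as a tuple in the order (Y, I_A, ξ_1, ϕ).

M: e_1·(1) + e_2·(0) + e_3·(-2) + e_4·(1) = 0
L: e_1·(-1) + e_2·(4) + e_3·(1) + e_4·(1) = 0
T: e_1·(-2) + e_2·(0) + e_3·(2) + e_4·(0) = 0
Solving this homogeneous linear system for the smallest-integer solution (first nonzero entry positive) gives (4, -1, 4, 4).

(4, -1, 4, 4)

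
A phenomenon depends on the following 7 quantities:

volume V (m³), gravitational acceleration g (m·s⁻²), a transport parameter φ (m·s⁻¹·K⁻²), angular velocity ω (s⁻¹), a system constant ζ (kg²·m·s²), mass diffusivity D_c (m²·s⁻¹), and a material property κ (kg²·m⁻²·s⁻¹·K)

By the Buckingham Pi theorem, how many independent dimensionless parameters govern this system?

There are 7 variables and 4 base dimensions (M, L, T, Θ).
The dimension matrix has rank 4.
Independent dimensionless groups: 7 − 4 = 3.

3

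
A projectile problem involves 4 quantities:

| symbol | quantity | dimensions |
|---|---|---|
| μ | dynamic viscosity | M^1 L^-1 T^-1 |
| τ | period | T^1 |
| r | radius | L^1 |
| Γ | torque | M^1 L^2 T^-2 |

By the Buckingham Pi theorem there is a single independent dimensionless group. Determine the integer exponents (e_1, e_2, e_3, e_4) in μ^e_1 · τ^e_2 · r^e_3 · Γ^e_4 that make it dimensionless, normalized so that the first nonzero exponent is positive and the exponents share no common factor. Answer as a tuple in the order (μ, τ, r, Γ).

M: e_1·(1) + e_2·(0) + e_3·(0) + e_4·(1) = 0
L: e_1·(-1) + e_2·(0) + e_3·(1) + e_4·(2) = 0
T: e_1·(-1) + e_2·(1) + e_3·(0) + e_4·(-2) = 0
Solving this homogeneous linear system for the smallest-integer solution (first nonzero entry positive) gives (1, -1, 3, -1).

(1, -1, 3, -1)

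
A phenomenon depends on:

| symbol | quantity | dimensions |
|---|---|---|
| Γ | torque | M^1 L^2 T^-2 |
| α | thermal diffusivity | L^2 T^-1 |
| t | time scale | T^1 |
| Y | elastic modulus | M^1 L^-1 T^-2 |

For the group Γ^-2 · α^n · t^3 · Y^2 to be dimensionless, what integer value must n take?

3

Balance the L exponent: (2)·n from α, plus −2·(2) + 3·(0) + 2·(-1) = -6 from the rest, must sum to zero.
2n − 6 = 0, so n = 3.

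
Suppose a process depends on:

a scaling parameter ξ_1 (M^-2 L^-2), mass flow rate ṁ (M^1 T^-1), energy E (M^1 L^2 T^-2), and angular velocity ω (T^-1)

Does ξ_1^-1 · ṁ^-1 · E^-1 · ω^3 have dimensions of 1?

Sum the exponent of each base dimension across the product:
  M: −[ξ_1]_M − [ṁ]_M − [E]_M + 3·[ω]_M = −(-2) − (1) − (1) + 3·(0) = 0
  L: −[ξ_1]_L − [ṁ]_L − [E]_L + 3·[ω]_L = −(-2) − (0) − (2) + 3·(0) = 0
  T: −[ξ_1]_T − [ṁ]_T − [E]_T + 3·[ω]_T = −(0) − (-1) − (-2) + 3·(-1) = 0
All base exponents vanish — dimensionless.

yes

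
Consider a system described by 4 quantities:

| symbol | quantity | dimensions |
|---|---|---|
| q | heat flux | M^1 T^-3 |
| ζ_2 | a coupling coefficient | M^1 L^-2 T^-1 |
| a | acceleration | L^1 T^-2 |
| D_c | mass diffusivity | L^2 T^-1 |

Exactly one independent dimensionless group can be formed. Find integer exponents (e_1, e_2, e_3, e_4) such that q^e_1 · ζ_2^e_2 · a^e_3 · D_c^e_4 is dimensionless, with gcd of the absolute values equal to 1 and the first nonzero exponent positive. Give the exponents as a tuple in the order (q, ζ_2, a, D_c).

(3, -3, -2, -2)

M: e_1·(1) + e_2·(1) + e_3·(0) + e_4·(0) = 0
L: e_1·(0) + e_2·(-2) + e_3·(1) + e_4·(2) = 0
T: e_1·(-3) + e_2·(-1) + e_3·(-2) + e_4·(-1) = 0
Solving this homogeneous linear system for the smallest-integer solution (first nonzero entry positive) gives (3, -3, -2, -2).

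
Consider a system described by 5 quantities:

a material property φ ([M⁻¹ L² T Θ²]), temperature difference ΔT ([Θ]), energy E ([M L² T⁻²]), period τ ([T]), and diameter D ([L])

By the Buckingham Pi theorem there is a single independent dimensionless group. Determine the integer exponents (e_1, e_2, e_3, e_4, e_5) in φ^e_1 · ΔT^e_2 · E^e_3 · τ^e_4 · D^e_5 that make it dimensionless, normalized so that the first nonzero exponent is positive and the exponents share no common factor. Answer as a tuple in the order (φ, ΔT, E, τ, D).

(1, -2, 1, 1, -4)

M: e_1·(-1) + e_2·(0) + e_3·(1) + e_4·(0) + e_5·(0) = 0
L: e_1·(2) + e_2·(0) + e_3·(2) + e_4·(0) + e_5·(1) = 0
T: e_1·(1) + e_2·(0) + e_3·(-2) + e_4·(1) + e_5·(0) = 0
Θ: e_1·(2) + e_2·(1) + e_3·(0) + e_4·(0) + e_5·(0) = 0
Solving this homogeneous linear system for the smallest-integer solution (first nonzero entry positive) gives (1, -2, 1, 1, -4).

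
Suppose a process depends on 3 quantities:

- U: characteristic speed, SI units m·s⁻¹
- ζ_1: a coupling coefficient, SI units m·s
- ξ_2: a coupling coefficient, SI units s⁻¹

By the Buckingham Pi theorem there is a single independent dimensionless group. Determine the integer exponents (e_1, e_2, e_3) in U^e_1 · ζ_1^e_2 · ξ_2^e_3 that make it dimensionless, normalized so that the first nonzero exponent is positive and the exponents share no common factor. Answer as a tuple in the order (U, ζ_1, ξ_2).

L: e_1·(1) + e_2·(1) + e_3·(0) = 0
T: e_1·(-1) + e_2·(1) + e_3·(-1) = 0
Solving this homogeneous linear system for the smallest-integer solution (first nonzero entry positive) gives (1, -1, -2).

(1, -1, -2)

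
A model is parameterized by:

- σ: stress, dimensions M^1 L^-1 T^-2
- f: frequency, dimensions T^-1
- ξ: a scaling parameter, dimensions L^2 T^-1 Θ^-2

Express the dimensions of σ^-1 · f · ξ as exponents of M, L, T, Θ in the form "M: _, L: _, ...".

Collect each base-dimension exponent across the product:
  M: −(1) + (0) + (0) = -1
  L: −(-1) + (0) + (2) = 3
  T: −(-2) + (-1) + (-1) = 0
  Θ: −(0) + (0) + (-2) = -2
So the dimensions are [M⁻¹ L³ Θ⁻²].

M: -1, L: 3, T: 0, Θ: -2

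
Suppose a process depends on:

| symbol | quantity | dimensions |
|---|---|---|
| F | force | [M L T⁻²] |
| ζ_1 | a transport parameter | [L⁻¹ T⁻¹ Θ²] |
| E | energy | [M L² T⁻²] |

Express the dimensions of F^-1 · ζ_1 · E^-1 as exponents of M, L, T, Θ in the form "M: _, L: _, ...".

Collect each base-dimension exponent across the product:
  M: −(1) + (0) − (1) = -2
  L: −(1) + (-1) − (2) = -4
  T: −(-2) + (-1) − (-2) = 3
  Θ: −(0) + (2) − (0) = 2
So the dimensions are [M⁻² L⁻⁴ T³ Θ²].

M: -2, L: -4, T: 3, Θ: 2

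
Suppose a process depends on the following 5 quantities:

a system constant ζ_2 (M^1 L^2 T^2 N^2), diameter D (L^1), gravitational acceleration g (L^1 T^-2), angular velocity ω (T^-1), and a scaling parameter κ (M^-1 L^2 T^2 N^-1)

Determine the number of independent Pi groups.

There are 5 variables and 4 base dimensions (M, L, T, N).
The dimension matrix has rank 4.
Independent dimensionless groups: 5 − 4 = 1.

1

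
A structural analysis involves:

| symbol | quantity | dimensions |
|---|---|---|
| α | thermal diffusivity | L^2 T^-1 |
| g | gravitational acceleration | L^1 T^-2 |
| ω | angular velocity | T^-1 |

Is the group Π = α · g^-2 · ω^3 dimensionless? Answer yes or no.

Sum the exponent of each base dimension across the product:
  M: [α]_M − 2·[g]_M + 3·[ω]_M = (0) − 2·(0) + 3·(0) = 0
  L: [α]_L − 2·[g]_L + 3·[ω]_L = (2) − 2·(1) + 3·(0) = 0
  T: [α]_T − 2·[g]_T + 3·[ω]_T = (-1) − 2·(-2) + 3·(-1) = 0
All base exponents vanish — dimensionless.

yes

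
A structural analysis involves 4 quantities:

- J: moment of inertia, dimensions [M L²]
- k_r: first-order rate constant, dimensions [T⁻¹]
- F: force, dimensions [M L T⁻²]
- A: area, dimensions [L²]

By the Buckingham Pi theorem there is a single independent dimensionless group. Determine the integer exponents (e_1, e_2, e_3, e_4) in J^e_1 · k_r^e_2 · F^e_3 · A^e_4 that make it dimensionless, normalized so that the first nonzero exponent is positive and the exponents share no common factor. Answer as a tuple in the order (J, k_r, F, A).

M: e_1·(1) + e_2·(0) + e_3·(1) + e_4·(0) = 0
L: e_1·(2) + e_2·(0) + e_3·(1) + e_4·(2) = 0
T: e_1·(0) + e_2·(-1) + e_3·(-2) + e_4·(0) = 0
Solving this homogeneous linear system for the smallest-integer solution (first nonzero entry positive) gives (2, 4, -2, -1).

(2, 4, -2, -1)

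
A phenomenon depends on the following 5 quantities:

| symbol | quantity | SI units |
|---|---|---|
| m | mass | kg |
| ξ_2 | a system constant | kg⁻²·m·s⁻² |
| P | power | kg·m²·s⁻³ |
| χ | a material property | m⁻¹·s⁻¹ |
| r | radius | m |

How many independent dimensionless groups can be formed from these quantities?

2

There are 5 variables and 3 base dimensions (M, L, T).
The dimension matrix has rank 3.
Independent dimensionless groups: 5 − 3 = 2.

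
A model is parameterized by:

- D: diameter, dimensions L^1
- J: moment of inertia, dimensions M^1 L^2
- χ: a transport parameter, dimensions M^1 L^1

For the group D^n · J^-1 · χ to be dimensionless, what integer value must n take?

1

Balance the L exponent: (1)·n from D, plus −(2) + (1) = -1 from the rest, must sum to zero.
n − 1 = 0, so n = 1.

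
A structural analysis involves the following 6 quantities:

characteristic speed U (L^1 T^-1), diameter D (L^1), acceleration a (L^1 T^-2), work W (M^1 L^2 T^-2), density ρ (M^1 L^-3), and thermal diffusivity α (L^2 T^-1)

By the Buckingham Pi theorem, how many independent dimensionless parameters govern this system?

There are 6 variables and 3 base dimensions (M, L, T).
The dimension matrix has rank 3.
Independent dimensionless groups: 6 − 3 = 3.

3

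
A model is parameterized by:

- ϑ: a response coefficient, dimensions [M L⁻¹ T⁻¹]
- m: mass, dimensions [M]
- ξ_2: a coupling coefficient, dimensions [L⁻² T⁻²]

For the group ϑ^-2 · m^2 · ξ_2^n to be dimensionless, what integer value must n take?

1

Balance the L exponent: (-2)·n from ξ_2, plus −2·(-1) + 2·(0) = 2 from the rest, must sum to zero.
-2n + 2 = 0, so n = 1.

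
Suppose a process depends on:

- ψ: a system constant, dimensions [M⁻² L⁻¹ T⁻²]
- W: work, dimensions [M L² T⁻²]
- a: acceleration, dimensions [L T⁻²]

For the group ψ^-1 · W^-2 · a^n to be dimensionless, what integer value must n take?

3

Balance the L exponent: (1)·n from a, plus −(-1) − 2·(2) = -3 from the rest, must sum to zero.
n − 3 = 0, so n = 3.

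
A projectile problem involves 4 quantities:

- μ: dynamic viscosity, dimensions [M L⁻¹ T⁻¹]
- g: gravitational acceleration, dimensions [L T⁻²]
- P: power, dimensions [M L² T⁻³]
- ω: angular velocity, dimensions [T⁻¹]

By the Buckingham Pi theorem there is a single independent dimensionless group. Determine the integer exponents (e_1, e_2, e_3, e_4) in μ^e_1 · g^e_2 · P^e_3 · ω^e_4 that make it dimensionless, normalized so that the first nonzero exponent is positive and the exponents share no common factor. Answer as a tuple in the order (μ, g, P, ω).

M: e_1·(1) + e_2·(0) + e_3·(1) + e_4·(0) = 0
L: e_1·(-1) + e_2·(1) + e_3·(2) + e_4·(0) = 0
T: e_1·(-1) + e_2·(-2) + e_3·(-3) + e_4·(-1) = 0
Solving this homogeneous linear system for the smallest-integer solution (first nonzero entry positive) gives (1, 3, -1, -4).

(1, 3, -1, -4)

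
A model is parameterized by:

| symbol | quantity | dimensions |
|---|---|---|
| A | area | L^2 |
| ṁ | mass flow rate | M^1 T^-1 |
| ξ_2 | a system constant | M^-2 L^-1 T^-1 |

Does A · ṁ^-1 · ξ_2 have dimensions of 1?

Sum the exponent of each base dimension across the product:
  M: [A]_M − [ṁ]_M + [ξ_2]_M = (0) − (1) + (-2) = -3
  L: [A]_L − [ṁ]_L + [ξ_2]_L = (2) − (0) + (-1) = 1
  T: [A]_T − [ṁ]_T + [ξ_2]_T = (0) − (-1) + (-1) = 0
Net dimensions [M⁻³ L] ≠ [1] — not dimensionless.

no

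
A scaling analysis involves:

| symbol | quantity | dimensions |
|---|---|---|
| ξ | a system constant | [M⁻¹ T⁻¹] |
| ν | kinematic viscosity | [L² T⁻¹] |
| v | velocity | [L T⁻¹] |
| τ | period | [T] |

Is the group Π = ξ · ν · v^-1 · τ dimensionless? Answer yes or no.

Sum the exponent of each base dimension across the product:
  M: [ξ]_M + [ν]_M − [v]_M + [τ]_M = (-1) + (0) − (0) + (0) = -1
  L: [ξ]_L + [ν]_L − [v]_L + [τ]_L = (0) + (2) − (1) + (0) = 1
  T: [ξ]_T + [ν]_T − [v]_T + [τ]_T = (-1) + (-1) − (-1) + (1) = 0
Net dimensions [M⁻¹ L] ≠ [1] — not dimensionless.

no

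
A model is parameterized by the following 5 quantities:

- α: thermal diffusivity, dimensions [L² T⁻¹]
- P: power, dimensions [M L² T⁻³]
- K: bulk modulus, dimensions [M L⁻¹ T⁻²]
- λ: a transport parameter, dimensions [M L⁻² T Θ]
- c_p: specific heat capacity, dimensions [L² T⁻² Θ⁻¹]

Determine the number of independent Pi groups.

There are 5 variables and 4 base dimensions (M, L, T, Θ).
The dimension matrix has rank 4.
Independent dimensionless groups: 5 − 4 = 1.

1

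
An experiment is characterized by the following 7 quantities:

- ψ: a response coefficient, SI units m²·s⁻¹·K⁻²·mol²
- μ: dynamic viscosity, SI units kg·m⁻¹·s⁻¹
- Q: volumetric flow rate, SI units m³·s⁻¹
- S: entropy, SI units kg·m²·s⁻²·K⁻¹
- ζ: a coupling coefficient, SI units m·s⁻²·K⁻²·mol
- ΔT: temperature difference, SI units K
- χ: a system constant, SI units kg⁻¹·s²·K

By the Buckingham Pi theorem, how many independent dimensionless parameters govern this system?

2

There are 7 variables and 5 base dimensions (M, L, T, Θ, N).
The dimension matrix has rank 5.
Independent dimensionless groups: 7 − 5 = 2.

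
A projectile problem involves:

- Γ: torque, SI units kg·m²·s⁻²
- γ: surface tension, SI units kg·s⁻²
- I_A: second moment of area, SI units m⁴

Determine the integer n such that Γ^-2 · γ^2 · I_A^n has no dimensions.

1

Balance the L exponent: (4)·n from I_A, plus −2·(2) + 2·(0) = -4 from the rest, must sum to zero.
4n − 4 = 0, so n = 1.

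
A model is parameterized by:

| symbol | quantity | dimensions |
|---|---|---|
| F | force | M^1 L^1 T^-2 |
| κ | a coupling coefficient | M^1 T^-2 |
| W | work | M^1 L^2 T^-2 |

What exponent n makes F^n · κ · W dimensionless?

-2

Balance the M exponent: (1)·n from F, plus (1) + (1) = 2 from the rest, must sum to zero.
n + 2 = 0, so n = -2.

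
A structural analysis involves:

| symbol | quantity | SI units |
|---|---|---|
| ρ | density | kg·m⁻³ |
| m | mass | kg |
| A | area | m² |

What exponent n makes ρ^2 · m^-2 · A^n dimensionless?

3

Balance the L exponent: (2)·n from A, plus 2·(-3) − 2·(0) = -6 from the rest, must sum to zero.
2n − 6 = 0, so n = 3.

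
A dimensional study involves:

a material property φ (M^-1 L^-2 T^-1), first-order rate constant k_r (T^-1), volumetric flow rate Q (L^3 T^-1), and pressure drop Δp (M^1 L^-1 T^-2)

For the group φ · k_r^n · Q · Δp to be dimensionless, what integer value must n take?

-4

Balance the T exponent: (-1)·n from k_r, plus (-1) + (-1) + (-2) = -4 from the rest, must sum to zero.
−n − 4 = 0, so n = -4.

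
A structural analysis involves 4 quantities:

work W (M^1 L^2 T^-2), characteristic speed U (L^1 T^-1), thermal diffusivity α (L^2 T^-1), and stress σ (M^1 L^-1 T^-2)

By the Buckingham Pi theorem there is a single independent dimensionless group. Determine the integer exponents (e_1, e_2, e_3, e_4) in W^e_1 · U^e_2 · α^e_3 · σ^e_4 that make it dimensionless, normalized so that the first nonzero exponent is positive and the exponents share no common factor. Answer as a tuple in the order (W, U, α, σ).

(1, 3, -3, -1)

M: e_1·(1) + e_2·(0) + e_3·(0) + e_4·(1) = 0
L: e_1·(2) + e_2·(1) + e_3·(2) + e_4·(-1) = 0
T: e_1·(-2) + e_2·(-1) + e_3·(-1) + e_4·(-2) = 0
Solving this homogeneous linear system for the smallest-integer solution (first nonzero entry positive) gives (1, 3, -3, -1).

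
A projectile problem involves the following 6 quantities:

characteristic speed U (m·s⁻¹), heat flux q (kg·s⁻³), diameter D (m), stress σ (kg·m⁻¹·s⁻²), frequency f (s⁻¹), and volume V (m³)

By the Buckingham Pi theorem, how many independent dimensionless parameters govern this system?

There are 6 variables and 3 base dimensions (M, L, T).
The dimension matrix has rank 3.
Independent dimensionless groups: 6 − 3 = 3.

3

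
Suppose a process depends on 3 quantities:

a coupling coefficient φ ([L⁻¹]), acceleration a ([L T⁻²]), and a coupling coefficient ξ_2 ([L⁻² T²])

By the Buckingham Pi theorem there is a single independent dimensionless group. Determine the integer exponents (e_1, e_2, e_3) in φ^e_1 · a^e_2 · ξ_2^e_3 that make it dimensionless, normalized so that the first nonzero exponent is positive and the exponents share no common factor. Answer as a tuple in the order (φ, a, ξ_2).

(1, -1, -1)

L: e_1·(-1) + e_2·(1) + e_3·(-2) = 0
T: e_1·(0) + e_2·(-2) + e_3·(2) = 0
Solving this homogeneous linear system for the smallest-integer solution (first nonzero entry positive) gives (1, -1, -1).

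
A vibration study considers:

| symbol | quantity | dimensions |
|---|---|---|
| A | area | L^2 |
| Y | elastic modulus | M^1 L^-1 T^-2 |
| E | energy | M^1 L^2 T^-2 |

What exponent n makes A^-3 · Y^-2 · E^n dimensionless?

Balance the M exponent: (1)·n from E, plus −3·(0) − 2·(1) = -2 from the rest, must sum to zero.
n − 2 = 0, so n = 2.

2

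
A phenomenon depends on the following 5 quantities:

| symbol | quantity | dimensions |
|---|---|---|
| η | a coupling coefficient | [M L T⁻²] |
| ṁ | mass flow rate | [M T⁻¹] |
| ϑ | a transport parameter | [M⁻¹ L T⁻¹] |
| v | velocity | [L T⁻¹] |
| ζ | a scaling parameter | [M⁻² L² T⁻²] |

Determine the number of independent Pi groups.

There are 5 variables and 3 base dimensions (M, L, T).
The dimension matrix has rank 3.
Independent dimensionless groups: 5 − 3 = 2.

2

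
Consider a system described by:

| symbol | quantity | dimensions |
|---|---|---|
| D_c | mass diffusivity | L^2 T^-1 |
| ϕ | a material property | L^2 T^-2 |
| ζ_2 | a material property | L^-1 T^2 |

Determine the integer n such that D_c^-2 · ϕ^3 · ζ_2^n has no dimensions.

2

Balance the L exponent: (-1)·n from ζ_2, plus −2·(2) + 3·(2) = 2 from the rest, must sum to zero.
−n + 2 = 0, so n = 2.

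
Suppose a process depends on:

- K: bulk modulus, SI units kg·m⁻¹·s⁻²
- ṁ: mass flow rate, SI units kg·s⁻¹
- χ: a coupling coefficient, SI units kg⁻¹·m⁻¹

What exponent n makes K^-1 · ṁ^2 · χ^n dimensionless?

1

Balance the M exponent: (-1)·n from χ, plus −(1) + 2·(1) = 1 from the rest, must sum to zero.
−n + 1 = 0, so n = 1.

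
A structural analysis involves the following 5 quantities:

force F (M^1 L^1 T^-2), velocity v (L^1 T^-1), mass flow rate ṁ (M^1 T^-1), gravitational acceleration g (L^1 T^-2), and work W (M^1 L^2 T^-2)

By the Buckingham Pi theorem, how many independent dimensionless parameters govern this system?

2

There are 5 variables and 3 base dimensions (M, L, T).
The dimension matrix has rank 3.
Independent dimensionless groups: 5 − 3 = 2.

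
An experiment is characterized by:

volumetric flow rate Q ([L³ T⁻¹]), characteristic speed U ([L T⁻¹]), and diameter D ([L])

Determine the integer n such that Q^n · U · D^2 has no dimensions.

Balance the L exponent: (3)·n from Q, plus (1) + 2·(1) = 3 from the rest, must sum to zero.
3n + 3 = 0, so n = -1.

-1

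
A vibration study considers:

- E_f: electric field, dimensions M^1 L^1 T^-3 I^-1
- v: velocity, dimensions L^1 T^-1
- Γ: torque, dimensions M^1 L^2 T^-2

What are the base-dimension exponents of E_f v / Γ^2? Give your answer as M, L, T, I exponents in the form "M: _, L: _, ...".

Collect each base-dimension exponent across the product:
  M: (1) + (0) − 2·(1) = -1
  L: (1) + (1) − 2·(2) = -2
  T: (-3) + (-1) − 2·(-2) = 0
  I: (-1) + (0) − 2·(0) = -1
So the dimensions are [M⁻¹ L⁻² I⁻¹].

M: -1, L: -2, T: 0, I: -1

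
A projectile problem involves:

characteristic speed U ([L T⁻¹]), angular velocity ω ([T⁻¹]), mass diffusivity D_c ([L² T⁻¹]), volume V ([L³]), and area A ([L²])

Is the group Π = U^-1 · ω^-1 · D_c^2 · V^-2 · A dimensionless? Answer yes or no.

Sum the exponent of each base dimension across the product:
  L: −[U]_L − [ω]_L + 2·[D_c]_L − 2·[V]_L + [A]_L = −(1) − (0) + 2·(2) − 2·(3) + (2) = -1
  T: −[U]_T − [ω]_T + 2·[D_c]_T − 2·[V]_T + [A]_T = −(-1) − (-1) + 2·(-1) − 2·(0) + (0) = 0
Net dimensions [L⁻¹] ≠ [1] — not dimensionless.

no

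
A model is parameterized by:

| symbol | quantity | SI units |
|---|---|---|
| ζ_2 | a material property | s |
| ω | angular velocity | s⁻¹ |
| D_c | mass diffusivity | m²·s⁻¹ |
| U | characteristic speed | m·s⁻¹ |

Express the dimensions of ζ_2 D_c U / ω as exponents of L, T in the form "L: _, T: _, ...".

Collect each base-dimension exponent across the product:
  L: (0) − (0) + (2) + (1) = 3
  T: (1) − (-1) + (-1) + (-1) = 0
So the dimensions are [L³].

L: 3, T: 0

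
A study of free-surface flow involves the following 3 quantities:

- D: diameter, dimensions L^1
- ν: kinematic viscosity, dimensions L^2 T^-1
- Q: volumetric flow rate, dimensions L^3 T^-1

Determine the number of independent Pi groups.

There are 3 variables and 2 base dimensions (L, T).
The dimension matrix has rank 2.
Independent dimensionless groups: 3 − 2 = 1.

1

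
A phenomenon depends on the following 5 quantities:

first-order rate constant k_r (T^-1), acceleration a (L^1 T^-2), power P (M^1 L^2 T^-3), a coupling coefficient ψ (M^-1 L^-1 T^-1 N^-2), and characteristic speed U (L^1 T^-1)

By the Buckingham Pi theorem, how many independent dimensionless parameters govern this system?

1

There are 5 variables and 4 base dimensions (M, L, T, N).
The dimension matrix has rank 4.
Independent dimensionless groups: 5 − 4 = 1.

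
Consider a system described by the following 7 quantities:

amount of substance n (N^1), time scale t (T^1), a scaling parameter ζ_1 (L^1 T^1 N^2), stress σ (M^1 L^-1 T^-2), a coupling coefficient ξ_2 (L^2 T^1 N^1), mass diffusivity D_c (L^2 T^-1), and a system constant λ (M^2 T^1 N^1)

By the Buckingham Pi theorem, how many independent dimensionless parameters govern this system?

There are 7 variables and 4 base dimensions (M, L, T, N).
The dimension matrix has rank 4.
Independent dimensionless groups: 7 − 4 = 3.

3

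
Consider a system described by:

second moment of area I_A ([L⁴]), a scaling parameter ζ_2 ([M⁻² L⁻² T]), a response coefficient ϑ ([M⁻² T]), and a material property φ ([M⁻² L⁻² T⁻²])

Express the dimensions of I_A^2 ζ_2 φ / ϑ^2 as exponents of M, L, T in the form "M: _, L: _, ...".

M: 0, L: 4, T: -3

Collect each base-dimension exponent across the product:
  M: 2·(0) + (-2) − 2·(-2) + (-2) = 0
  L: 2·(4) + (-2) − 2·(0) + (-2) = 4
  T: 2·(0) + (1) − 2·(1) + (-2) = -3
So the dimensions are [L⁴ T⁻³].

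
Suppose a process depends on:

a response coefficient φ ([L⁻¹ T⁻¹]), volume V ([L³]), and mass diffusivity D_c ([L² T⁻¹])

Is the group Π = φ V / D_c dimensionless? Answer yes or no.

yes

Sum the exponent of each base dimension across the product:
  L: [φ]_L + [V]_L − [D_c]_L = (-1) + (3) − (2) = 0
  T: [φ]_T + [V]_T − [D_c]_T = (-1) + (0) − (-1) = 0
All base exponents vanish — dimensionless.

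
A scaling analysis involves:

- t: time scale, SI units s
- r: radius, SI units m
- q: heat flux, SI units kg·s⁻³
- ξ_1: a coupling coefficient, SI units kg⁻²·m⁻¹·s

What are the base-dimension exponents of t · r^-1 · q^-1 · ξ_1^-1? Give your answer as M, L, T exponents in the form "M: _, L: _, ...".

M: 1, L: 0, T: 3

Collect each base-dimension exponent across the product:
  M: (0) − (0) − (1) − (-2) = 1
  L: (0) − (1) − (0) − (-1) = 0
  T: (1) − (0) − (-3) − (1) = 3
So the dimensions are [M T³].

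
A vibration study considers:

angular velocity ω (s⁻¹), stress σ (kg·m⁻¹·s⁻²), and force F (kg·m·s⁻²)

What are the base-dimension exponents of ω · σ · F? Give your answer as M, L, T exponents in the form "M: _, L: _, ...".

Collect each base-dimension exponent across the product:
  M: (0) + (1) + (1) = 2
  L: (0) + (-1) + (1) = 0
  T: (-1) + (-2) + (-2) = -5
So the dimensions are [M² T⁻⁵].

M: 2, L: 0, T: -5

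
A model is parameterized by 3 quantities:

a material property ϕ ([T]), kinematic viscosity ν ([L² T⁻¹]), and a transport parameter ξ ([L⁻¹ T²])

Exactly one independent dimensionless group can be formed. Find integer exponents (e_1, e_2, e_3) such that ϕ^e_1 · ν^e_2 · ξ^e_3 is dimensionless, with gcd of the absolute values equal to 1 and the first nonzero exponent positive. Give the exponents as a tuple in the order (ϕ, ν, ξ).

L: e_1·(0) + e_2·(2) + e_3·(-1) = 0
T: e_1·(1) + e_2·(-1) + e_3·(2) = 0
Solving this homogeneous linear system for the smallest-integer solution (first nonzero entry positive) gives (3, -1, -2).

(3, -1, -2)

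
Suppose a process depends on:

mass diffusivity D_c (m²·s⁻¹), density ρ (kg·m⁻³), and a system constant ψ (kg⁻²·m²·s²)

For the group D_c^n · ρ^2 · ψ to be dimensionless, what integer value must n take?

2

Balance the L exponent: (2)·n from D_c, plus 2·(-3) + (2) = -4 from the rest, must sum to zero.
2n − 4 = 0, so n = 2.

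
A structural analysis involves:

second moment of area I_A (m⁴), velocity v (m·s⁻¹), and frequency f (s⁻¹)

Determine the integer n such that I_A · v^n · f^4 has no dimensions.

Balance the L exponent: (1)·n from v, plus (4) + 4·(0) = 4 from the rest, must sum to zero.
n + 4 = 0, so n = -4.

-4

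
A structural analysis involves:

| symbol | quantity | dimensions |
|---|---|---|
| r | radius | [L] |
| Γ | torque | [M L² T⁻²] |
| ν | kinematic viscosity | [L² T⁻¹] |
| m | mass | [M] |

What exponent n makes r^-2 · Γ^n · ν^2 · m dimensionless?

-1

Balance the M exponent: (1)·n from Γ, plus −2·(0) + 2·(0) + (1) = 1 from the rest, must sum to zero.
n + 1 = 0, so n = -1.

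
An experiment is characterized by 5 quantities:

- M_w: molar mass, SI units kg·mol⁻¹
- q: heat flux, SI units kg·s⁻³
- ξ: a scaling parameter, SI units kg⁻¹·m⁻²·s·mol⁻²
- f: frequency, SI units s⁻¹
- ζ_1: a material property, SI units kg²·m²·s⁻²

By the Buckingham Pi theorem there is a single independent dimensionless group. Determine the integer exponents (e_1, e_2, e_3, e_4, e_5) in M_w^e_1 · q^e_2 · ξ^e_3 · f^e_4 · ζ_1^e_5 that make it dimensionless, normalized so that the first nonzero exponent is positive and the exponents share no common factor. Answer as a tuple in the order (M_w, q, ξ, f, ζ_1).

M: e_1·(1) + e_2·(1) + e_3·(-1) + e_4·(0) + e_5·(2) = 0
L: e_1·(0) + e_2·(0) + e_3·(-2) + e_4·(0) + e_5·(2) = 0
T: e_1·(0) + e_2·(-3) + e_3·(1) + e_4·(-1) + e_5·(-2) = 0
N: e_1·(-1) + e_2·(0) + e_3·(-2) + e_4·(0) + e_5·(0) = 0
Solving this homogeneous linear system for the smallest-integer solution (first nonzero entry positive) gives (2, -1, -1, 4, -1).

(2, -1, -1, 4, -1)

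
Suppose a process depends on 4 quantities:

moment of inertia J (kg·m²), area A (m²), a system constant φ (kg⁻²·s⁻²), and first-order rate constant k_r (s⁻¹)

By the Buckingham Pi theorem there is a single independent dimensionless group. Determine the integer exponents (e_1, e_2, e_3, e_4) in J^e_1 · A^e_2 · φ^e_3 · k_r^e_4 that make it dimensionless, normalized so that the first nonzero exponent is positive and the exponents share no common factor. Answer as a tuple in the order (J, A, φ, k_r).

M: e_1·(1) + e_2·(0) + e_3·(-2) + e_4·(0) = 0
L: e_1·(2) + e_2·(2) + e_3·(0) + e_4·(0) = 0
T: e_1·(0) + e_2·(0) + e_3·(-2) + e_4·(-1) = 0
Solving this homogeneous linear system for the smallest-integer solution (first nonzero entry positive) gives (2, -2, 1, -2).

(2, -2, 1, -2)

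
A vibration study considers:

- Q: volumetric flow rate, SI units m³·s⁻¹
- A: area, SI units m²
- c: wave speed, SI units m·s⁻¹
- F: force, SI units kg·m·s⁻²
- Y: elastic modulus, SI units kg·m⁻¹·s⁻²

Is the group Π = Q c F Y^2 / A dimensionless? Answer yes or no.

no

Sum the exponent of each base dimension across the product:
  M: [Q]_M − [A]_M + [c]_M + [F]_M + 2·[Y]_M = (0) − (0) + (0) + (1) + 2·(1) = 3
  L: [Q]_L − [A]_L + [c]_L + [F]_L + 2·[Y]_L = (3) − (2) + (1) + (1) + 2·(-1) = 1
  T: [Q]_T − [A]_T + [c]_T + [F]_T + 2·[Y]_T = (-1) − (0) + (-1) + (-2) + 2·(-2) = -8
Net dimensions [M³ L T⁻⁸] ≠ [1] — not dimensionless.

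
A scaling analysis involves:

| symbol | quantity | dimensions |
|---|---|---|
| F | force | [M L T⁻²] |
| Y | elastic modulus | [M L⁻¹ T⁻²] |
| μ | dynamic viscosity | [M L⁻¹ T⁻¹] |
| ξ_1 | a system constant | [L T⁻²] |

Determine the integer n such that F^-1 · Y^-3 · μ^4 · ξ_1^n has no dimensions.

2

Balance the L exponent: (1)·n from ξ_1, plus −(1) − 3·(-1) + 4·(-1) = -2 from the rest, must sum to zero.
n − 2 = 0, so n = 2.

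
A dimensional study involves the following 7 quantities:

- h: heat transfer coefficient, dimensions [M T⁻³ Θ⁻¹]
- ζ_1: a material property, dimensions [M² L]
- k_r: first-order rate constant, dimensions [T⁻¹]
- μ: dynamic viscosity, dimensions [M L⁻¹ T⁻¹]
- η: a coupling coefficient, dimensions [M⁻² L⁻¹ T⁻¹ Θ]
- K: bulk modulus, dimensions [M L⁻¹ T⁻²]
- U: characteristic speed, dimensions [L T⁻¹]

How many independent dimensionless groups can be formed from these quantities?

3

There are 7 variables and 4 base dimensions (M, L, T, Θ).
The dimension matrix has rank 4.
Independent dimensionless groups: 7 − 4 = 3.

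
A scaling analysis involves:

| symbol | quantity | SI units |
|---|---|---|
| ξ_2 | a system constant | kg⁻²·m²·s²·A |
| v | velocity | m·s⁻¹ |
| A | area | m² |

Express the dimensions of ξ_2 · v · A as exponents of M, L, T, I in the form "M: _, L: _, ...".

Collect each base-dimension exponent across the product:
  M: (-2) + (0) + (0) = -2
  L: (2) + (1) + (2) = 5
  T: (2) + (-1) + (0) = 1
  I: (1) + (0) + (0) = 1
So the dimensions are [M⁻² L⁵ T I].

M: -2, L: 5, T: 1, I: 1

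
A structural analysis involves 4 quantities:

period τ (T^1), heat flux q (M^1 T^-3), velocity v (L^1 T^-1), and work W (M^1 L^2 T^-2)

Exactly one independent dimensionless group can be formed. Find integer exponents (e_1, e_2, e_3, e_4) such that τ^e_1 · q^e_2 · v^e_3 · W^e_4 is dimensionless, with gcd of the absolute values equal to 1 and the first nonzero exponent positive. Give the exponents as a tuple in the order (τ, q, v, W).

(3, 1, 2, -1)

M: e_1·(0) + e_2·(1) + e_3·(0) + e_4·(1) = 0
L: e_1·(0) + e_2·(0) + e_3·(1) + e_4·(2) = 0
T: e_1·(1) + e_2·(-3) + e_3·(-1) + e_4·(-2) = 0
Solving this homogeneous linear system for the smallest-integer solution (first nonzero entry positive) gives (3, 1, 2, -1).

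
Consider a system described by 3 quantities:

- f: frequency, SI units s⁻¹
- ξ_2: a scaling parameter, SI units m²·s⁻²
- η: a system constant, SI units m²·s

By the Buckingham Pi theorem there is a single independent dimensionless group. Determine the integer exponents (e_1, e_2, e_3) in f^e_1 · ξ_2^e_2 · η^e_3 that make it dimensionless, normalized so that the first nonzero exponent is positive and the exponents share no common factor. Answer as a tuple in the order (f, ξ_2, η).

(3, -1, 1)

L: e_1·(0) + e_2·(2) + e_3·(2) = 0
T: e_1·(-1) + e_2·(-2) + e_3·(1) = 0
Solving this homogeneous linear system for the smallest-integer solution (first nonzero entry positive) gives (3, -1, 1).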